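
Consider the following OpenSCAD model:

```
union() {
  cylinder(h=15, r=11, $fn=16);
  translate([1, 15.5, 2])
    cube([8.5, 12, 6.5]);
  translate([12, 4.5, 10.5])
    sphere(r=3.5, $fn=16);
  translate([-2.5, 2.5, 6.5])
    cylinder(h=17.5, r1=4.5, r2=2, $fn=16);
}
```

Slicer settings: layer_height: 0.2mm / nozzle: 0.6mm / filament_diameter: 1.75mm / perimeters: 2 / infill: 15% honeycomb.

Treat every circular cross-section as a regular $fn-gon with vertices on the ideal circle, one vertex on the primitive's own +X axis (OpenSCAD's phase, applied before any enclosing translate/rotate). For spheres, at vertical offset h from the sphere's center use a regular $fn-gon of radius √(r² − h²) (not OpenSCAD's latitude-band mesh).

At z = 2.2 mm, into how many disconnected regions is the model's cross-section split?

2

At z = 2.2 mm: the r=11 cylinder gives a regular 16-gon of circumradius 11 (constant along its height); the cube at (1, 15.5) is present — its section is the full 8.5×12 rectangle; the sphere at (12, 4.5) does not reach this height (|z−center|=8.300 > r=3.5); the cone at (-2.5, 2.5) does not reach this height (z outside [6.5, 24]); Merging all regions: the 2 present regions are separate (no shared area or edge), so areas and boundary lengths simply add and each stays a separate island — 2 connected regions. The result has 2 disconnected regions.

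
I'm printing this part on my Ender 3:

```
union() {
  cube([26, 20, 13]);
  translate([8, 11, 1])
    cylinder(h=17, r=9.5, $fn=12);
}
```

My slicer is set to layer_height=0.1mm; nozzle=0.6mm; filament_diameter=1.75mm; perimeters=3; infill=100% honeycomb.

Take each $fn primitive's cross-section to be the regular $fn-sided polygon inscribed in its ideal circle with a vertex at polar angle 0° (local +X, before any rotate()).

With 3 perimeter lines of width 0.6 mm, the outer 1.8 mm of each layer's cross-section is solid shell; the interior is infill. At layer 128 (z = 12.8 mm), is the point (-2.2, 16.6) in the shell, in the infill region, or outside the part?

outside

At z = 12.8 mm: the cube is present — its section is the full 26×20 rectangle; the cylinder at (8, 11): section is a regular 12-gon, circumradius r=9.5; Merging all regions: the regions partially overlap (shared area 261.56 mm²), so overlapping operands fuse into one piece — 1 connected region. Overall, the cross-section is a single solid region. The nearest boundary edge runs (-1.50, 11.00)→(-0.23, 15.75); distance from the point to it = 2.15 mm. The point is not inside any of the regions above, so it lies outside the cross-section (2.15 mm from the nearest boundary).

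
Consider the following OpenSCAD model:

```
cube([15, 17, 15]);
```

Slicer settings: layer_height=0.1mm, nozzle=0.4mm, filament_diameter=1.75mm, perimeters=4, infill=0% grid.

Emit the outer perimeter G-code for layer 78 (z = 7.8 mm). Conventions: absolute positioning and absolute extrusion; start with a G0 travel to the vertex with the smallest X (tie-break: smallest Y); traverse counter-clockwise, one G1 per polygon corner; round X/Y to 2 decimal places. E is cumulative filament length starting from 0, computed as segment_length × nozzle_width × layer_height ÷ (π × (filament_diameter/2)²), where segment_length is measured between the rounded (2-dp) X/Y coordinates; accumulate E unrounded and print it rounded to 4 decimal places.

At z = 7.8 mm: the cube is present — its section is the full 15×17 rectangle. The outline is a single polygon with 4 vertices. Extrusion per mm of travel: 0.4 × 0.1 / (π × 0.875²) = 0.016630. Accumulating E over each segment gives final E = 1.0643.

G0 X0.00 Y0.00 Z7.80
G1 X15.00 Y0.00 E0.2495
G1 X15.00 Y17.00 E0.5322
G1 X0.00 Y17.00 E0.7816
G1 X0.00 Y0.00 E1.0643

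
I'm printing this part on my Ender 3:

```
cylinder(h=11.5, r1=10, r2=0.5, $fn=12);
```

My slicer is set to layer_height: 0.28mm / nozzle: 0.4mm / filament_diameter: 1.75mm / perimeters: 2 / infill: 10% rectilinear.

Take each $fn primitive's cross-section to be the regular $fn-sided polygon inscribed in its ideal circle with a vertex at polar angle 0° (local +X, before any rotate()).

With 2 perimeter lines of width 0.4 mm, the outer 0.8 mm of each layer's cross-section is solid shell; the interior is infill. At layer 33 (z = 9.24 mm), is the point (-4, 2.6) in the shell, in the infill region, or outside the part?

At z = 9.24 mm: the cone: at t=0.803 of its height the radius interpolates to r₁+(r₂−r₁)t = 2.367, giving a regular 12-gon of that circumradius. Overall, the cross-section is a single solid region. The nearest boundary edge runs (-1.18, 2.05)→(-2.05, 1.18); distance from the point to it = 2.41 mm. The point is not inside any of the regions above, so it lies outside the cross-section (2.41 mm from the nearest boundary).

outside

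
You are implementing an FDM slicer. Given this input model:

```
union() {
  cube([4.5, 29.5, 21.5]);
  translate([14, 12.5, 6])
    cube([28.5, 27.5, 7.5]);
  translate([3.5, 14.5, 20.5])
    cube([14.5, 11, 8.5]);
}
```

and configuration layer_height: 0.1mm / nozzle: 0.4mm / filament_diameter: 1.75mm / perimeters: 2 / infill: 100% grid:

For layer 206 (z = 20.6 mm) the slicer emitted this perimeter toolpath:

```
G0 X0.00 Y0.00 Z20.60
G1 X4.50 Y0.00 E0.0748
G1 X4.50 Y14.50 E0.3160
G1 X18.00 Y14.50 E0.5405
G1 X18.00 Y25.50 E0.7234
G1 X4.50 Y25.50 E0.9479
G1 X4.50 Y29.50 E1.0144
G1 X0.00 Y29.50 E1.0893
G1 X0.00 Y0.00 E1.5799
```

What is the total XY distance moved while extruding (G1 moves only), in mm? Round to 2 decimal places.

Sum the Euclidean lengths of each G1 segment: total = 95.00 mm.

95.00 mm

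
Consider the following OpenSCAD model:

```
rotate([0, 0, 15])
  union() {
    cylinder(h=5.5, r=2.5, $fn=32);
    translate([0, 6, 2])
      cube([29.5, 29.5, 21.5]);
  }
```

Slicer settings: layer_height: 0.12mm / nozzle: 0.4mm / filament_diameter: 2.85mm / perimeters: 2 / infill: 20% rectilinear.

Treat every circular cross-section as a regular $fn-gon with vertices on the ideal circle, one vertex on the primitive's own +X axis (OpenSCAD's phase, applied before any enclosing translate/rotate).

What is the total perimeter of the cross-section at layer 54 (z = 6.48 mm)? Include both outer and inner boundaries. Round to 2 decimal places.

118.00 mm

At z = 6.48 mm: the cylinder is not intersected at this z (z outside [0, 5.5]); the 29.5×29.5 cube at (0, 6) contributes its full rectangle (perimeter 118.00 mm); Merging all regions: only the 29.5×29.5 cube at (0, 6) is present, so the union is just that shape — boundary = 118.00 mm; (whole slice rotated 15° about Z — lengths, areas and connectivity unchanged). Overall, the cross-section is a single solid region. Total boundary length (outer) = 118.00 mm.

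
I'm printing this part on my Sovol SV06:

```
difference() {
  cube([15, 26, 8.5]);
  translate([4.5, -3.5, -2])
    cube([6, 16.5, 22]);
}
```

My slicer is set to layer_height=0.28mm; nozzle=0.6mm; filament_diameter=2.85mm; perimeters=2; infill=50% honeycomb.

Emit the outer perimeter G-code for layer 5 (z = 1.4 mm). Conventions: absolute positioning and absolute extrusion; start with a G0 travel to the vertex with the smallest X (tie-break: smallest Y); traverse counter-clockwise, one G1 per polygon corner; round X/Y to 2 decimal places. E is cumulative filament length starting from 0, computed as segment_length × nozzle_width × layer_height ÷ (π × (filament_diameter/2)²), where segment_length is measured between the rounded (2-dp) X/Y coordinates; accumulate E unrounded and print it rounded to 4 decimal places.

At z = 1.4 mm: the cube (footprint 15×26) is included at this height; the 6×16.5 cube at (4.5, -3.5) contributes its full rectangle; Subtracting the remaining from the first: starting from the 15×26 cube, the 6×16.5 cube at (4.5, -3.5) partially overlaps it — only the 78.00 mm² overlap (of its 99.00 mm²) is removed, clipping the outline — 1 connected region. The outline is a single polygon with 8 vertices. Extrusion per mm of travel: 0.6 × 0.28 / (π × 1.425²) = 0.026335. Accumulating E over each segment gives final E = 2.8442.

G0 X0.00 Y0.00 Z1.40
G1 X4.50 Y0.00 E0.1185
G1 X4.50 Y13.00 E0.4609
G1 X10.50 Y13.00 E0.6189
G1 X10.50 Y0.00 E0.9612
G1 X15.00 Y0.00 E1.0797
G1 X15.00 Y26.00 E1.7644
G1 X0.00 Y26.00 E2.1595
G1 X0.00 Y0.00 E2.8442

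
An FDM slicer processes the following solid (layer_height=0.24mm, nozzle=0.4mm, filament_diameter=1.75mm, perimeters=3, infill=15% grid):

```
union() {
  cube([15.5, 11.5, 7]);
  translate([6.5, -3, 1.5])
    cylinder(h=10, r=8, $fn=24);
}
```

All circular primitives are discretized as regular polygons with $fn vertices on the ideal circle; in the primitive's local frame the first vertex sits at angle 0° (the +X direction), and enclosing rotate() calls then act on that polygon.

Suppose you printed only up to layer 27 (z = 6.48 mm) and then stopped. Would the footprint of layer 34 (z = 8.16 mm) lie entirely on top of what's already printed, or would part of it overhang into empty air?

entirely on top

Compare the two slices. At z = 6.48: the cube (footprint 15.5×11.5) is included at this height (area 178.25 mm²); the r=8 cylinder at (6.5, -3) gives a regular 24-gon of circumradius 8 (constant along its height) (area = (24/2)·8.000²·sin(360°/24) = 198.77 mm²); Merging all regions: the regions partially overlap — summed areas 377.02 mm² minus the doubly-counted overlap 52.06 mm² gives 324.96 mm² — area = 324.96 mm². At z = 8.16: the cube does not reach this height (z outside [0, 7]); the cylinder at (6.5, -3): section is a regular 24-gon, circumradius r=8 (area = (24/2)·8.000²·sin(360°/24) = 198.77 mm²); Combining (union): only the r=8 cylinder at (6.5, -3) is present, so the union is just that shape — area = 198.77 mm². Checking containment: the cross-section at z = 8.16 is a subset of the cross-section at z = 6.48.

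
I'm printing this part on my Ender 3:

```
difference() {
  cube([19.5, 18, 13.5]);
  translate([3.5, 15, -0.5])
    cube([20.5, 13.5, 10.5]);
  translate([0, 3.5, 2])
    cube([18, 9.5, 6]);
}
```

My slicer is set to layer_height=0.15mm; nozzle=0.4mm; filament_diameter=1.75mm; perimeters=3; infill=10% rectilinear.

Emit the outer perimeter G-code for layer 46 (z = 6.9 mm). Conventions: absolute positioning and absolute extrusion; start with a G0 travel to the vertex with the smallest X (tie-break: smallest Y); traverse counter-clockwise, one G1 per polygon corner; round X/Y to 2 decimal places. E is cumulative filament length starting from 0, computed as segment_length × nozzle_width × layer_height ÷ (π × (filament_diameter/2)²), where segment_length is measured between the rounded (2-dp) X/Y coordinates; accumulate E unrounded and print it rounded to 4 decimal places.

At z = 6.9 mm: the cube (footprint 19.5×18) is included at this height; the cube at (3.5, 15) (footprint 20.5×13.5) is included at this height; the cube at (0, 3.5) is present — its section is the full 18×9.5 rectangle; Taking the first minus the rest: starting from the 19.5×18 cube, the 20.5×13.5 cube at (3.5, 15) partially overlaps it — only the 48.00 mm² overlap (of its 276.75 mm²) is removed, clipping the outline; the 18×9.5 cube at (0, 3.5) lies inside it touching the edge (removes its full 171.00 mm²) — 1 connected region. The outline is a single polygon with 10 vertices. Extrusion per mm of travel: 0.4 × 0.15 / (π × 0.875²) = 0.024945. Accumulating E over each segment gives final E = 2.7689.

G0 X0.00 Y0.00 Z6.90
G1 X19.50 Y0.00 E0.4864
G1 X19.50 Y15.00 E0.8606
G1 X3.50 Y15.00 E1.2597
G1 X3.50 Y18.00 E1.3346
G1 X0.00 Y18.00 E1.4219
G1 X0.00 Y13.00 E1.5466
G1 X18.00 Y13.00 E1.9956
G1 X18.00 Y3.50 E2.2326
G1 X0.00 Y3.50 E2.6816
G1 X0.00 Y0.00 E2.7689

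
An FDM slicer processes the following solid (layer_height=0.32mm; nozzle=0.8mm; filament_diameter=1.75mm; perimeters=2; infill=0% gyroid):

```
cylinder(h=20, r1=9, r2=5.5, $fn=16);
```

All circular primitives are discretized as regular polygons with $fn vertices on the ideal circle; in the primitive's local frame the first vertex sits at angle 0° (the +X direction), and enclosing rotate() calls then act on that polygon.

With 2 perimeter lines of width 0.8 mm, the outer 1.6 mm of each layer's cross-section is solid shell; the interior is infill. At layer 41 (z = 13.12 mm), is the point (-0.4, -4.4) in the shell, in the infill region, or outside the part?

infill

At z = 13.12 mm: the cone contributes a regular 16-gon of circumradius 6.704 (interpolated between r1=9 and r2=5.5 at t=0.656). Overall, the cross-section is a single solid region. The nearest boundary edge runs (-2.57, -6.19)→(-0.00, -6.70); distance from the point to it = 2.18 mm. The point is inside the cross-section and 2.18 mm from the nearest boundary — more than the 1.6 mm shell width (2 × 0.8), so it's in the infill interior.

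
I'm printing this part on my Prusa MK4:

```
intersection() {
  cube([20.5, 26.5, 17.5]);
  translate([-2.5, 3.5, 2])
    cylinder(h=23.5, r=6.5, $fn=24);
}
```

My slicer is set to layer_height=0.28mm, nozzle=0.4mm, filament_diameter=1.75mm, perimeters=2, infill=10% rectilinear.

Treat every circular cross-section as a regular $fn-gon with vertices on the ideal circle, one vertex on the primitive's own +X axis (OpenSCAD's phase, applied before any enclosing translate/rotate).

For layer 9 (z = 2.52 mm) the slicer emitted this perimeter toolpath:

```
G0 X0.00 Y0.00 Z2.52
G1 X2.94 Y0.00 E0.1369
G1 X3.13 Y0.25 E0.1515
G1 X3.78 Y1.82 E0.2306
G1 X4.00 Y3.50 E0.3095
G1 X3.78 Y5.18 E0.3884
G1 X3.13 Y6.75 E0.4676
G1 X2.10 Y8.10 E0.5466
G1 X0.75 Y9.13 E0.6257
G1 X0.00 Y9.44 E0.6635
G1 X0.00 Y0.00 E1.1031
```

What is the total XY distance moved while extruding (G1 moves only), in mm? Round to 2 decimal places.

Sum the Euclidean lengths of each G1 segment: total = 23.69 mm.

23.69 mm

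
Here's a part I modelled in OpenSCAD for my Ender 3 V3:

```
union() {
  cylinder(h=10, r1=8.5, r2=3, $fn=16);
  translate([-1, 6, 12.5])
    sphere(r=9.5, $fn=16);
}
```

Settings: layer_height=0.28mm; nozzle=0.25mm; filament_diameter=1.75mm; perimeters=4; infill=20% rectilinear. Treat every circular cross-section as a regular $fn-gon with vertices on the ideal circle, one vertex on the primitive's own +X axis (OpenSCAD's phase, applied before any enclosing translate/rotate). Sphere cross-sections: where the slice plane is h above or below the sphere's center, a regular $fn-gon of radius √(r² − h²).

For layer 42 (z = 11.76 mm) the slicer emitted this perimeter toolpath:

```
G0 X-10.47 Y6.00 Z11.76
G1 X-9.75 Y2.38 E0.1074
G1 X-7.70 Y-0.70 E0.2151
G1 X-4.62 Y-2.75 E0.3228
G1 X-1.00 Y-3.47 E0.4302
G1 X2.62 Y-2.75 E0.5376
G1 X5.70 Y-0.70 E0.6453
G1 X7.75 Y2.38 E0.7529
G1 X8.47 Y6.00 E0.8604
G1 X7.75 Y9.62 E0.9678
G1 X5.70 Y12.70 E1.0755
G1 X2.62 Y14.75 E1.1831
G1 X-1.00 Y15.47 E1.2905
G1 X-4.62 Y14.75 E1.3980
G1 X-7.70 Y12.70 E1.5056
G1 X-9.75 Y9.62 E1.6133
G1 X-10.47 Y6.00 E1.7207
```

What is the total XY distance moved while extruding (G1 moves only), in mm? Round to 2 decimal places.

Sum the Euclidean lengths of each G1 segment: total = 59.13 mm.

59.13 mm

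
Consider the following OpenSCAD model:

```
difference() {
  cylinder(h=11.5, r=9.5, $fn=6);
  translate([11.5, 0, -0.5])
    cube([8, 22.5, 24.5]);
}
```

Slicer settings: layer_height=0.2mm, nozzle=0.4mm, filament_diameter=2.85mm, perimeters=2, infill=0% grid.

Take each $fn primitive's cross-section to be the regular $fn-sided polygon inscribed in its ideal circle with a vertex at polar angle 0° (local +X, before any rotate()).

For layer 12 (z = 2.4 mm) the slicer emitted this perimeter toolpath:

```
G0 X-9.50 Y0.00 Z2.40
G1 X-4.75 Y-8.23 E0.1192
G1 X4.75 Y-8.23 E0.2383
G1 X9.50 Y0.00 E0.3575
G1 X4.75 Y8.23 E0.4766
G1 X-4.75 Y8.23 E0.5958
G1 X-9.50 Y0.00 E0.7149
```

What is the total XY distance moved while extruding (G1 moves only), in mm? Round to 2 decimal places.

Sum the Euclidean lengths of each G1 segment: total = 57.01 mm.

57.01 mm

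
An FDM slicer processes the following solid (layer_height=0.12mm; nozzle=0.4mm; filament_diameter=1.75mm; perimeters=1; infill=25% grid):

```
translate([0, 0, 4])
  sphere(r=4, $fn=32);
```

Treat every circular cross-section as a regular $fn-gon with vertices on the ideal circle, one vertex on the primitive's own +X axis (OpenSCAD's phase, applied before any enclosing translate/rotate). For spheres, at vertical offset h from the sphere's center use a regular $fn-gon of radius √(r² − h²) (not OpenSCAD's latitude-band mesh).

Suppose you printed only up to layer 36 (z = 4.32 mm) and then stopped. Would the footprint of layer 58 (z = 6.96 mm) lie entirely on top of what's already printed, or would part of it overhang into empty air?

Compare the two slices. At z = 4.32: the r=4 sphere contributes a regular 32-gon of circumradius √(4²−0.32²) = 3.987 (area = (32/2)·3.987²·sin(360°/32) = 49.62 mm²). At z = 6.96: the r=4 sphere contributes a regular 32-gon of circumradius √(4²−2.96²) = 2.690 (area = (32/2)·2.690²·sin(360°/32) = 22.59 mm²). Checking containment: the cross-section at z = 6.96 is a subset of the cross-section at z = 4.32.

entirely on top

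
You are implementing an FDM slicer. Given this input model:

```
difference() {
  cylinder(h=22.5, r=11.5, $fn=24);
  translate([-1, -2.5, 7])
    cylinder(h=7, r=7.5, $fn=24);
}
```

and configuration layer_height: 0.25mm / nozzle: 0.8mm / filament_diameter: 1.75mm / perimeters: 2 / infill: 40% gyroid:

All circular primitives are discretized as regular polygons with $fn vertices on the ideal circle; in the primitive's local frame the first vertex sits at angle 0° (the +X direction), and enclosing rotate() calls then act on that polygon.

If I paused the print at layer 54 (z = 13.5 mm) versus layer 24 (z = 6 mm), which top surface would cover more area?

Layer 54 (z = 13.5): the cylinder: section is a regular 24-gon, circumradius r=11.5 (area = (24/2)·11.500²·sin(360°/24) = 410.75 mm²); the cylinder at (-1, -2.5): section is a regular 24-gon, circumradius r=7.5 (area = (24/2)·7.500²·sin(360°/24) = 174.70 mm²); After the difference (first − rest): starting from the r=11.5 cylinder (410.75 mm²), the r=7.5 cylinder at (-1, -2.5) lies wholly inside it (removes its full 174.70 mm² and its 46.99 mm outline becomes a hole wall) — area = 236.04 mm². So its area = 236.04 mm². Layer 24 (z = 6): the r=11.5 cylinder contributes a regular 24-gon of circumradius 11.5 (area = (24/2)·11.500²·sin(360°/24) = 410.75 mm²); the cylinder at (-1, -2.5) does not reach this height (z outside [7, 14]); After the difference (first − rest): none of the subtracted shapes is present at this height, so the r=11.5 cylinder is unchanged — area = 410.75 mm². So its area = 410.75 mm². Layer 24 is larger (410.75 vs 236.04 mm²).

layer 24 (z = 6 mm)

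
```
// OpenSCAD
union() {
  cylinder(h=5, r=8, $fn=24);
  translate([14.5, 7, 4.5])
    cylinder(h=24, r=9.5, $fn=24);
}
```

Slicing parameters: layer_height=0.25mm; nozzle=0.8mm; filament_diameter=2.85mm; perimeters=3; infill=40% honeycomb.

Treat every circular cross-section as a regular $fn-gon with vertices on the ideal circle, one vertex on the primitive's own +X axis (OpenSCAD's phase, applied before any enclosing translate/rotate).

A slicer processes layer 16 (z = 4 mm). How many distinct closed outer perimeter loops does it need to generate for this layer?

At z = 4 mm: the cylinder: section is a regular 24-gon, circumradius r=8; the cylinder at (14.5, 7) is not intersected at this z (z outside [4.5, 28.5]); Merging all regions: only the r=8 cylinder is present, so the union is just that shape — 1 connected region. The result has 1 disconnected region.

1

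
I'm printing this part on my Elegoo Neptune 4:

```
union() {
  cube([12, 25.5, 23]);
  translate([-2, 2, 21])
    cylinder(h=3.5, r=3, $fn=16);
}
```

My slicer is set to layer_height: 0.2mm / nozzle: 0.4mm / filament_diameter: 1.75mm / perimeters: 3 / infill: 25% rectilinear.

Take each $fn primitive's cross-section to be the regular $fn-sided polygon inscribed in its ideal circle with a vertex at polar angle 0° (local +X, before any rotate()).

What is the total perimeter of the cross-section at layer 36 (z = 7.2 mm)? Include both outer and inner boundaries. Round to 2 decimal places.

75.00 mm

At z = 7.2 mm: the cube (footprint 12×25.5) is included at this height (perimeter 75.00 mm); the cylinder at (-2, 2) is absent (z outside [21, 24.5]); Taking the union: only the 12×25.5 cube is present, so the union is just that shape — boundary = 75.00 mm. Overall, the cross-section is a single solid region. Total boundary length (outer) = 75.00 mm.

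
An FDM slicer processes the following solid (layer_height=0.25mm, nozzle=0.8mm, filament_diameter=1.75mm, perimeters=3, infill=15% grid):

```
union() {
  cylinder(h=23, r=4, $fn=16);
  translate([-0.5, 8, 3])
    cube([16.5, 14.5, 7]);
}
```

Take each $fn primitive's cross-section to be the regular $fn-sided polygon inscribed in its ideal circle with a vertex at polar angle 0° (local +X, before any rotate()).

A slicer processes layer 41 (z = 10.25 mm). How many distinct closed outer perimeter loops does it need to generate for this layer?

At z = 10.25 mm: the r=4 cylinder contributes a regular 16-gon of circumradius 4; the cube at (-0.5, 8) is not intersected at this z (z outside [3, 10]); Combining (union): only the r=4 cylinder is present, so the union is just that shape — 1 connected region. The result has 1 disconnected region.

1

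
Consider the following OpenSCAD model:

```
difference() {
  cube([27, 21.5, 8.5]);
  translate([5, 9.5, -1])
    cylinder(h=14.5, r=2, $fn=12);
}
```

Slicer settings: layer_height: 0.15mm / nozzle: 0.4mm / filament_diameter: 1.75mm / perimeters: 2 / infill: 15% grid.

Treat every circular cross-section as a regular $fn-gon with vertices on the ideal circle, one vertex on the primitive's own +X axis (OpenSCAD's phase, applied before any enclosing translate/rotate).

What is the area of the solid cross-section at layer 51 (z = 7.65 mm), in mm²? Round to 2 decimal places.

At z = 7.65 mm: the 27×21.5 cube contributes its full rectangle (area 580.50 mm²); the r=2 cylinder at (5, 9.5) gives a regular 12-gon of circumradius 2 (constant along its height) (area = (12/2)·2.000²·sin(360°/12) = 12.00 mm²); After the difference (first − rest): starting from the 27×21.5 cube (580.50 mm²), the r=2 cylinder at (5, 9.5) lies wholly inside it (removes its full 12.00 mm² and its 12.42 mm outline becomes a hole wall) — area = 568.50 mm². Overall, the cross-section is one region with 1 hole. Net area = 568.50 mm².

568.50 mm²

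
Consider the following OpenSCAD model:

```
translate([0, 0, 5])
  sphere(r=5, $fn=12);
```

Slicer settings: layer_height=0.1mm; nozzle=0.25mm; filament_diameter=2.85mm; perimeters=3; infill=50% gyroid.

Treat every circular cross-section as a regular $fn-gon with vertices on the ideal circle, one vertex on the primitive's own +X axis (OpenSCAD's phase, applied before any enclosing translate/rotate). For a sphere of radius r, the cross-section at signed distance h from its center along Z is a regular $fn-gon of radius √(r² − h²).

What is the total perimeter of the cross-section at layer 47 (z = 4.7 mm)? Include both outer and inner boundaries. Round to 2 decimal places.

31.00 mm

At z = 4.7 mm: the sphere: section is a regular 12-gon, circumradius = √(r²−h²) = √(5²−0.3²) = 4.991 (perimeter = 2·12·4.991·sin(180°/12) = 31.00 mm). Overall, the cross-section is a single solid region. Total boundary length (outer) = 31.00 mm.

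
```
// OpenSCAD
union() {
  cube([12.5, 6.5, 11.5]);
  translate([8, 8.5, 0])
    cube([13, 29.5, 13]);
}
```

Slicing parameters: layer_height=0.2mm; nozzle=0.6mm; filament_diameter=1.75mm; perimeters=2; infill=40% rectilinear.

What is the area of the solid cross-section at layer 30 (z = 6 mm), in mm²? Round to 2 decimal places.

464.75 mm²

At z = 6 mm: the 12.5×6.5 cube contributes its full rectangle (area 81.25 mm²); the cube at (8, 8.5) (footprint 13×29.5) is included at this height (area 383.50 mm²); Taking the union: the 2 present regions are separate (no shared area or edge), so areas and boundary lengths simply add and each stays a separate island — area = 464.75 mm². Overall, the cross-section has 2 separate islands. Net area = 464.75 mm².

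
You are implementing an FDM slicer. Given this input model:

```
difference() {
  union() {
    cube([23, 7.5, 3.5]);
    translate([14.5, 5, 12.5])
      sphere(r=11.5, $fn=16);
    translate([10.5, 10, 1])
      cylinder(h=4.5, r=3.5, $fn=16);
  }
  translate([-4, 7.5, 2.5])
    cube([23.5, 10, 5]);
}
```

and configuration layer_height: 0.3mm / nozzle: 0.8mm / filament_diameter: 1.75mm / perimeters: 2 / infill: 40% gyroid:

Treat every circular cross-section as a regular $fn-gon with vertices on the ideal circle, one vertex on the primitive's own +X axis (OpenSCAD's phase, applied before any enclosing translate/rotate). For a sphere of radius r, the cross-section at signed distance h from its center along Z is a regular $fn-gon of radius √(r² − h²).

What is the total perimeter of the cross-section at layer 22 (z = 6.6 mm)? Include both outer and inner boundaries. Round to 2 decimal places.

At z = 6.6 mm: the cube does not reach this height (z outside [0, 3.5]); the r=11.5 sphere at (14.5, 5) slices to a regular 16-gon of circumradius 9.871 (√(r²−h²) with h=5.9 from center) (perimeter = 2·16·9.871·sin(180°/16) = 61.62 mm); the cylinder at (10.5, 10) does not reach this height (z outside [1, 5.5]); Taking the union: only the r=11.5 sphere at (14.5, 5) is present, so the union is just that shape — boundary = 61.62 mm; the 23.5×10 cube at (-4, 7.5) contributes its full rectangle (perimeter 67.00 mm); After the difference (first − rest): starting from that combined region, the 23.5×10 cube at (-4, 7.5) partially overlaps it — only the 84.54 mm² overlap (of its 235.00 mm²) is removed, clipping the outline — boundary = 63.62 mm. Overall, the cross-section is a single solid region. Total boundary length (outer) = 63.62 mm.

63.62 mm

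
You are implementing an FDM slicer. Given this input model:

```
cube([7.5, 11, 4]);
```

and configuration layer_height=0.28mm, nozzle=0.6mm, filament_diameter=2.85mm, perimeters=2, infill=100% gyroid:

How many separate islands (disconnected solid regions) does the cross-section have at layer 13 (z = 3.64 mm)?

At z = 3.64 mm: the 7.5×11 cube contributes its full rectangle. Overall, the cross-section is a single solid region. Island count = 1.

1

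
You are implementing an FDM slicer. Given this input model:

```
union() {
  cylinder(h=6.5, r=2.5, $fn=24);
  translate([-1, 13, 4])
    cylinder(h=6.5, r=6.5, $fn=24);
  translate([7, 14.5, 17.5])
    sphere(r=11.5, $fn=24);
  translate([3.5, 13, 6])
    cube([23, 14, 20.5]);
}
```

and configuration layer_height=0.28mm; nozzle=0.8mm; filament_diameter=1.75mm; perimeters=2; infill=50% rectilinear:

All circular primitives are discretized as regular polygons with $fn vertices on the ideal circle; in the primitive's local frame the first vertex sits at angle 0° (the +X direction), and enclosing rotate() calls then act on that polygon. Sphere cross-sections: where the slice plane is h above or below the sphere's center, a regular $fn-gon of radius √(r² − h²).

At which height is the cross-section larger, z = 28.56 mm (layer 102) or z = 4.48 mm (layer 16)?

Layer 102 (z = 28.56): the cylinder is absent (z outside [0, 6.5]); the cylinder at (-1, 13) is absent (z outside [4, 10.5]); the r=11.5 sphere at (7, 14.5) contributes a regular 24-gon of circumradius √(11.5²−11.06²) = 3.151 (area = (24/2)·3.151²·sin(360°/24) = 30.83 mm²); the cube at (3.5, 13) does not reach this height (z outside [6, 26.5]); Taking the union: only the r=11.5 sphere at (7, 14.5) is present, so the union is just that shape — area = 30.83 mm². So its area = 30.83 mm². Layer 16 (z = 4.48): the r=2.5 cylinder gives a regular 24-gon of circumradius 2.5 (constant along its height) (area = (24/2)·2.500²·sin(360°/24) = 19.41 mm²); the r=6.5 cylinder at (-1, 13) contributes a regular 24-gon of circumradius 6.5 (area = (24/2)·6.500²·sin(360°/24) = 131.22 mm²); the sphere at (7, 14.5) does not reach this height (|z−center|=13.020 > r=11.5); the cube at (3.5, 13) is not intersected at this z (z outside [6, 26.5]); Combining (union): the 2 present regions are separate (no shared area or edge), so areas and boundary lengths simply add and each stays a separate island — area = 150.63 mm². So its area = 150.63 mm². Layer 16 is larger (150.63 vs 30.83 mm²).

layer 16 (z = 4.48 mm)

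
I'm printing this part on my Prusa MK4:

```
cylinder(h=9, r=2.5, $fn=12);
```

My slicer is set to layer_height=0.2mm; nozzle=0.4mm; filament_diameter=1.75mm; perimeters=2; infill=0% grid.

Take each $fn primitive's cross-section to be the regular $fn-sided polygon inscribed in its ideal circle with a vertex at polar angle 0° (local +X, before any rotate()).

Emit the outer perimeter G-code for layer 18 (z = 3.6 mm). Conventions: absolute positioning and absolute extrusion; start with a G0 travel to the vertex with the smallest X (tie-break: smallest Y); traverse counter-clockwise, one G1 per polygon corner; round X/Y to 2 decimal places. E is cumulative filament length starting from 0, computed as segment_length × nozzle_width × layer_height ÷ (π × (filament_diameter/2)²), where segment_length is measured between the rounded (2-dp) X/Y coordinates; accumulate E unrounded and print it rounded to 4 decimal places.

At z = 3.6 mm: the r=2.5 cylinder gives a regular 12-gon of circumradius 2.5 (constant along its height). The outline is a single polygon with 12 vertices. Extrusion per mm of travel: 0.4 × 0.2 / (π × 0.875²) = 0.033260. Accumulating E over each segment gives final E = 0.5171.

G0 X-2.50 Y0.00 Z3.60
G1 X-2.17 Y-1.25 E0.0430
G1 X-1.25 Y-2.17 E0.0863
G1 X0.00 Y-2.50 E0.1293
G1 X1.25 Y-2.17 E0.1723
G1 X2.17 Y-1.25 E0.2155
G1 X2.50 Y0.00 E0.2585
G1 X2.17 Y1.25 E0.3015
G1 X1.25 Y2.17 E0.3448
G1 X0.00 Y2.50 E0.3878
G1 X-1.25 Y2.17 E0.4308
G1 X-2.17 Y1.25 E0.4741
G1 X-2.50 Y0.00 E0.5171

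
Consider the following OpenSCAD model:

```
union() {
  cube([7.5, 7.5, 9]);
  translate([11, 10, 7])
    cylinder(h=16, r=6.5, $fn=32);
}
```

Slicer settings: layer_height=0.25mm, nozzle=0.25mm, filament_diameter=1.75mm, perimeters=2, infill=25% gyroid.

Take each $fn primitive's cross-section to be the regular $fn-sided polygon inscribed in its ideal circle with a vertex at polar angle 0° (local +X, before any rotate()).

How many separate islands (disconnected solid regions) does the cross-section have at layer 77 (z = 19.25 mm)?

At z = 19.25 mm: the cube does not reach this height (z outside [0, 9]); the r=6.5 cylinder at (11, 10) contributes a regular 32-gon of circumradius 6.5; Merging all regions: only the r=6.5 cylinder at (11, 10) is present, so the union is just that shape — 1 connected region. Overall, the cross-section is a single solid region. Island count = 1.

1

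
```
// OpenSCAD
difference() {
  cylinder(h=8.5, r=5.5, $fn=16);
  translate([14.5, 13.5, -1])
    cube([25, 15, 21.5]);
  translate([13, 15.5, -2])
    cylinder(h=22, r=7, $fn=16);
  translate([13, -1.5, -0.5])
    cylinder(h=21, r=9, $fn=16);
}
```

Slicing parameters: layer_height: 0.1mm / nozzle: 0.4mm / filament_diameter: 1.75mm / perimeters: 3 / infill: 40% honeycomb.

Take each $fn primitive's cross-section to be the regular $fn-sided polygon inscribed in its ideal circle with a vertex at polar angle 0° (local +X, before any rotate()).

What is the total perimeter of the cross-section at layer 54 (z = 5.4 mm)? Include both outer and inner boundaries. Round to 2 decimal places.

At z = 5.4 mm: the cylinder: section is a regular 16-gon, circumradius r=5.5 (perimeter = 2·16·5.500·sin(180°/16) = 34.34 mm); the 25×15 cube at (14.5, 13.5) contributes its full rectangle (perimeter 80.00 mm); the r=7 cylinder at (13, 15.5) contributes a regular 16-gon of circumradius 7 (perimeter = 2·16·7.000·sin(180°/16) = 43.70 mm); the r=9 cylinder at (13, -1.5) contributes a regular 16-gon of circumradius 9 (perimeter = 2·16·9.000·sin(180°/16) = 56.19 mm); Taking the first minus the rest: starting from the r=5.5 cylinder, the 25×15 cube at (14.5, 13.5) misses the remaining region (no effect); the r=7 cylinder at (13, 15.5) misses the remaining region (no effect); the r=9 cylinder at (13, -1.5) partially overlaps it — only the 4.66 mm² overlap (of its 247.98 mm²) is removed, clipping the outline — boundary = 34.16 mm. Overall, the cross-section is a single solid region. Total boundary length (outer) = 34.16 mm.

34.16 mm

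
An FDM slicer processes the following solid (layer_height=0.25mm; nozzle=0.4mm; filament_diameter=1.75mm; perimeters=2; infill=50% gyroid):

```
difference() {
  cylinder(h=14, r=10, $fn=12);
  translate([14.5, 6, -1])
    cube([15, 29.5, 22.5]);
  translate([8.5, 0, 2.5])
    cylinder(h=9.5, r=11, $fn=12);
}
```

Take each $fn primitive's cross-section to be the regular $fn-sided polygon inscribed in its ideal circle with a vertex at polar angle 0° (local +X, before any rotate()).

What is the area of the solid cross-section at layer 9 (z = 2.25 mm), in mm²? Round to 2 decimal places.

At z = 2.25 mm: the r=10 cylinder gives a regular 12-gon of circumradius 10 (constant along its height) (area = (12/2)·10.000²·sin(360°/12) = 300.00 mm²); the cube at (14.5, 6) (footprint 15×29.5) is included at this height (area 442.50 mm²); the cylinder at (8.5, 0) is absent (z outside [2.5, 12]); Taking the first minus the rest: starting from the r=10 cylinder (300.00 mm²), the 15×29.5 cube at (14.5, 6) misses the remaining region (no effect) — area = 300.00 mm². Overall, the cross-section is a single solid region. Net area = 300.00 mm².

300.00 mm²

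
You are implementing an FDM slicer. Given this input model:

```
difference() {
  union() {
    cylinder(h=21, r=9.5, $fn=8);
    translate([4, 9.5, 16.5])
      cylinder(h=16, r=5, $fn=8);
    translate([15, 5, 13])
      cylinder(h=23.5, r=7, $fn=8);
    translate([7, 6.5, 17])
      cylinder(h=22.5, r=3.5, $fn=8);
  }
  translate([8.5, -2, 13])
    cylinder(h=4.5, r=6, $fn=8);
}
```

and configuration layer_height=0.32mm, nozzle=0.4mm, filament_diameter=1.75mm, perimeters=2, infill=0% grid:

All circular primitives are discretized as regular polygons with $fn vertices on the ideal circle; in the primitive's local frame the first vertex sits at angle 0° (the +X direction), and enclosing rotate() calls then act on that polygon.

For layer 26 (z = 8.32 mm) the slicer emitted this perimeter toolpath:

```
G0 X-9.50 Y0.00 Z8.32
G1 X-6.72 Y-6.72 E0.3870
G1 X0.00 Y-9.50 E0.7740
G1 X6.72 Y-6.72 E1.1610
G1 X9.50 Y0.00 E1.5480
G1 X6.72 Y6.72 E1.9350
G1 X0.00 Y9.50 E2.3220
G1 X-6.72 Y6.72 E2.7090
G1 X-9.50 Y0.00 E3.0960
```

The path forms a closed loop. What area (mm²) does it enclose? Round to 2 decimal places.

255.36 mm²

Apply the shoelace formula to the sequence of (X, Y) vertices; enclosed area = 255.36 mm².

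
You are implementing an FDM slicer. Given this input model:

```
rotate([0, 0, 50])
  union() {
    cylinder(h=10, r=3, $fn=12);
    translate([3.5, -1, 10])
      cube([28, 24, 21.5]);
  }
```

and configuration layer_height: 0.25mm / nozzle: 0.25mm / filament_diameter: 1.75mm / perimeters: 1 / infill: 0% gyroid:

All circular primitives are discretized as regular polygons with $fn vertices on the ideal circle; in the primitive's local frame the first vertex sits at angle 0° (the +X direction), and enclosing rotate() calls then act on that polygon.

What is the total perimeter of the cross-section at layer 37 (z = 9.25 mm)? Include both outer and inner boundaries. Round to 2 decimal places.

At z = 9.25 mm: the cylinder: section is a regular 12-gon, circumradius r=3 (perimeter = 2·12·3.000·sin(180°/12) = 18.63 mm); the cube at (3.5, -1) is absent (z outside [10, 31.5]); Taking the union: only the r=3 cylinder is present, so the union is just that shape — boundary = 18.63 mm; (whole slice rotated 50° about Z — lengths, areas and connectivity unchanged). Overall, the cross-section is a single solid region. Total boundary length (outer) = 18.63 mm.

18.63 mm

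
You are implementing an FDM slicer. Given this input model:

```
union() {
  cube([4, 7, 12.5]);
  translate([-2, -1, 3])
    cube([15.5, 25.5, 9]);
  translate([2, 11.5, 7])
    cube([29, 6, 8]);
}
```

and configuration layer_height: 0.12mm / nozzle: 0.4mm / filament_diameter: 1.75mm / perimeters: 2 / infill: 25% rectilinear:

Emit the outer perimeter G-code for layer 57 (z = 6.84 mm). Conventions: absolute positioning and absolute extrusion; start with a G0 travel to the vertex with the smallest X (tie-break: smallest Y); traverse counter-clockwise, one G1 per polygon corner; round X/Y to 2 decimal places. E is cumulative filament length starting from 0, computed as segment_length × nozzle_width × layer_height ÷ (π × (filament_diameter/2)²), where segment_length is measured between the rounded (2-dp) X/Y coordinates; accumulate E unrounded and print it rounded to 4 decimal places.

G0 X-2.00 Y-1.00 Z6.84
G1 X13.50 Y-1.00 E0.3093
G1 X13.50 Y24.50 E0.8182
G1 X-2.00 Y24.50 E1.1275
G1 X-2.00 Y-1.00 E1.6364

At z = 6.84 mm: the cube is present — its section is the full 4×7 rectangle; the cube at (-2, -1) is present — its section is the full 15.5×25.5 rectangle; the cube at (2, 11.5) is not intersected at this z (z outside [7, 15]); Merging all regions: the 4×7 cube lies entirely inside the 15.5×25.5 cube at (-2, -1), so the union is just the 15.5×25.5 cube at (-2, -1) — 1 connected region. The outline is a single polygon with 4 vertices. Extrusion per mm of travel: 0.4 × 0.12 / (π × 0.875²) = 0.019956. Accumulating E over each segment gives final E = 1.6364.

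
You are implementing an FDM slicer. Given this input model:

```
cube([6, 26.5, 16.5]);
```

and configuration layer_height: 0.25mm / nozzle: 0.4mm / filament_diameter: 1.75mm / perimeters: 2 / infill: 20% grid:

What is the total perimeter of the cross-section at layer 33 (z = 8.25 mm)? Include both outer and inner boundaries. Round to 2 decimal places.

At z = 8.25 mm: the cube is present — its section is the full 6×26.5 rectangle (perimeter 65.00 mm). Overall, the cross-section is a single solid region. Total boundary length (outer) = 65.00 mm.

65.00 mm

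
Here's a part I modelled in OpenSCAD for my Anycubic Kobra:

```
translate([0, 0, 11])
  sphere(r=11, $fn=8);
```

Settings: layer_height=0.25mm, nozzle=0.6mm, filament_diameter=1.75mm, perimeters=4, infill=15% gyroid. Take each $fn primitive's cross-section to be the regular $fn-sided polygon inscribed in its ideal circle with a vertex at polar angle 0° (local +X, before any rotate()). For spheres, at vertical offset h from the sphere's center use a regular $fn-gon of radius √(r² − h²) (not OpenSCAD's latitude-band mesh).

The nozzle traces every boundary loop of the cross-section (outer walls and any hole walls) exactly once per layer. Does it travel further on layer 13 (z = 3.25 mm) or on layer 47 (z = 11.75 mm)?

layer 47 (z = 11.75 mm)

Layer 13 (z = 3.25): the r=11 sphere slices to a regular 8-gon of circumradius 7.806 (√(r²−h²) with h=7.75 from center) (perimeter = 2·8·7.806·sin(180°/8) = 47.80 mm). So its perimeter = 47.80 mm. Layer 47 (z = 11.75): the r=11 sphere slices to a regular 8-gon of circumradius 10.974 (√(r²−h²) with h=0.75 from center) (perimeter = 2·8·10.974·sin(180°/8) = 67.20 mm). So its perimeter = 67.20 mm. Layer 47 is larger (67.20 vs 47.80 mm).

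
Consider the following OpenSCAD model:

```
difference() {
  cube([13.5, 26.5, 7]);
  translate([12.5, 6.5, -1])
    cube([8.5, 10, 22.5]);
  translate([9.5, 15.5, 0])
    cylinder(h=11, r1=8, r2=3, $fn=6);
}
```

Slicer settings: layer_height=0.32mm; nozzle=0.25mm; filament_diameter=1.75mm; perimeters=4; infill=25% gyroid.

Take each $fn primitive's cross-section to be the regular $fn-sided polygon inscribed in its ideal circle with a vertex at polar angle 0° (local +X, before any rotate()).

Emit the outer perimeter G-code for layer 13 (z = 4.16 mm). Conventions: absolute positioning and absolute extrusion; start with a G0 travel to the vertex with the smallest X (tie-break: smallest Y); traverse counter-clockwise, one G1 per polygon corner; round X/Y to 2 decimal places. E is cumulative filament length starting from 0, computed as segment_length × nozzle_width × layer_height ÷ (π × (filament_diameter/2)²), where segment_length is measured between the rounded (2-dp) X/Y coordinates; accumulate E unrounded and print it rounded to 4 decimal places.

At z = 4.16 mm: the cube (footprint 13.5×26.5) is included at this height; the cube at (12.5, 6.5) (footprint 8.5×10) is included at this height; the cone at (9.5, 15.5): at t=0.378 of its height the radius interpolates to r₁+(r₂−r₁)t = 6.109, giving a regular 6-gon of that circumradius; Taking the first minus the rest: starting from the 13.5×26.5 cube, the 8.5×10 cube at (12.5, 6.5) partially overlaps it — only the 10.00 mm² overlap (of its 85.00 mm²) is removed, clipping the outline; the cone at (9.5, 15.5) partially overlaps it — only the 83.74 mm² overlap (of its 96.96 mm²) is removed, clipping the outline — 1 connected region. The outline is a single polygon with 12 vertices. Extrusion per mm of travel: 0.25 × 0.32 / (π × 0.875²) = 0.033260. Accumulating E over each segment gives final E = 3.2704.

G0 X0.00 Y0.00 Z4.16
G1 X13.50 Y0.00 E0.4490
G1 X13.50 Y6.50 E0.6652
G1 X12.50 Y6.50 E0.6985
G1 X12.50 Y10.21 E0.8219
G1 X6.45 Y10.21 E1.0231
G1 X3.39 Y15.50 E1.2263
G1 X6.45 Y20.79 E1.4296
G1 X12.55 Y20.79 E1.6325
G1 X13.50 Y19.15 E1.6955
G1 X13.50 Y26.50 E1.9400
G1 X0.00 Y26.50 E2.3890
G1 X0.00 Y0.00 E3.2704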